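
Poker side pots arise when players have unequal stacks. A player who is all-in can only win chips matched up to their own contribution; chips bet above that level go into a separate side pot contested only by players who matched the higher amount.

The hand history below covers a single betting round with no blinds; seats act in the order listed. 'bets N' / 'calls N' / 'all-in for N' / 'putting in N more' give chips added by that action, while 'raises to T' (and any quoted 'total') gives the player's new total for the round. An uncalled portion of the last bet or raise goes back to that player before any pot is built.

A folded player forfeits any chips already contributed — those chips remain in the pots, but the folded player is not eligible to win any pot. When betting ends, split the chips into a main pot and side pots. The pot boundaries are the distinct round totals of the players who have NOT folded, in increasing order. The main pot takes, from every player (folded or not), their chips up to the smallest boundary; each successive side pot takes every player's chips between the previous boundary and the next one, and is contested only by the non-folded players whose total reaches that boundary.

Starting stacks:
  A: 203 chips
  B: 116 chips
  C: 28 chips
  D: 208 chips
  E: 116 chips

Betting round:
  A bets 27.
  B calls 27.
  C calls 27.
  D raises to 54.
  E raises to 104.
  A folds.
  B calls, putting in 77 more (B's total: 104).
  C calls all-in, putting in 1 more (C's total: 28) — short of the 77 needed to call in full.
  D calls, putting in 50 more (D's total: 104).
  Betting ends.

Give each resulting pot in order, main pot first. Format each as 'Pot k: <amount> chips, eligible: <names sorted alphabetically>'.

Pot 1: 139 chips, eligible: B, C, D, E
Pot 2: 228 chips, eligible: B, D, E

Derivation:
Contributions: A=27, B=104, C=28, D=104, E=104
Folded: A
Pot levels (distinct totals of non-folded players): 28, 104
Layer 1-28: A 27 + B 28 + C 28 + D 28 + E 28 = 139 chips; eligible B, C, D, E
Layer 29-104: 76 each from B, D, E = 76*3 = 228 chips; eligible B, D, E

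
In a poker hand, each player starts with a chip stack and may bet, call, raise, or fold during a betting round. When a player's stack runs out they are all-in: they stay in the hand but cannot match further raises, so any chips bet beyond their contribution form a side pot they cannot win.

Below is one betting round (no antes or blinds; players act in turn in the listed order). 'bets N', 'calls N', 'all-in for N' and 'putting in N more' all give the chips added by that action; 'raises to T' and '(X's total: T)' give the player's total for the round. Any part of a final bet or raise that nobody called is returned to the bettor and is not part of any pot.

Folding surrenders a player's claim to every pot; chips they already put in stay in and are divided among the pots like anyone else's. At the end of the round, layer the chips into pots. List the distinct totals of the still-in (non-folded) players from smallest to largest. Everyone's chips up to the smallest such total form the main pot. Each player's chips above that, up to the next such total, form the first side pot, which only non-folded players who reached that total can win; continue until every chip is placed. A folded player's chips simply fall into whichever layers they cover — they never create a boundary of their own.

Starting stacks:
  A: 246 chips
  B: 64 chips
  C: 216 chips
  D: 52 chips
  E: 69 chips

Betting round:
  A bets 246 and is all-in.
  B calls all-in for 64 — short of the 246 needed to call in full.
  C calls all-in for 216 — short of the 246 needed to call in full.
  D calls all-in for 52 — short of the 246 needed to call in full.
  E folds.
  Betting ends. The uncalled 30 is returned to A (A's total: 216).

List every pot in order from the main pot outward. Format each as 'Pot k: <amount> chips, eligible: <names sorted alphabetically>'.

Pot 1: 208 chips, eligible: A, B, C, D
Pot 2: 36 chips, eligible: A, B, C
Pot 3: 304 chips, eligible: A, C

Derivation:
Contributions (after 30 returned to A): A=216, B=64, C=216, D=52
Folded: E
Pot levels (distinct totals of non-folded players): 52, 64, 216
Layer 1-52: 52 each from A, B, C, D = 52*4 = 208 chips; eligible A, B, C, D
Layer 53-64: 12 each from A, B, C = 12*3 = 36 chips; eligible A, B, C
Layer 65-216: 152 each from A, C = 152*2 = 304 chips; eligible A, C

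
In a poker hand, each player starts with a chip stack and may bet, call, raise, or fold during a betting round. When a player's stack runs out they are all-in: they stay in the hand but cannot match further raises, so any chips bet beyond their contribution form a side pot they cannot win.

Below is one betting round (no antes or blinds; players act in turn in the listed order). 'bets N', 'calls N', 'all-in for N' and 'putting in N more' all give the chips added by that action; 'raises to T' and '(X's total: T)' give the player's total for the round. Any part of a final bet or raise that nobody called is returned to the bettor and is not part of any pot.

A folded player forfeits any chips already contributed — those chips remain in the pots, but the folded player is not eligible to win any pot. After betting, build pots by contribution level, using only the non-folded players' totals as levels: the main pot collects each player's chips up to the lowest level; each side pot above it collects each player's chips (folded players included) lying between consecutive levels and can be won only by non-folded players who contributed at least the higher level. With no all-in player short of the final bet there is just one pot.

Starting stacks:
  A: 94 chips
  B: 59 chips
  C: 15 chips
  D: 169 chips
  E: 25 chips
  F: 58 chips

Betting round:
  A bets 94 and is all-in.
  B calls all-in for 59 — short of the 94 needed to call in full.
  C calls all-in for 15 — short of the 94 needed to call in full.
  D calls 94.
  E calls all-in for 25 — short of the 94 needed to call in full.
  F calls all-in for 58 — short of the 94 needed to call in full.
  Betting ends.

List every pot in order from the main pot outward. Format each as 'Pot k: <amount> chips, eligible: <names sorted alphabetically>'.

Contributions: A=94, B=59, C=15, D=94, E=25, F=58
Pot levels (distinct totals of non-folded players): 15, 25, 58, 59, 94
Layer 1-15: 15 each from A, B, C, D, E, F = 15*6 = 90 chips; eligible A, B, C, D, E, F
Layer 16-25: 10 each from A, B, D, E, F = 10*5 = 50 chips; eligible A, B, D, E, F
Layer 26-58: 33 each from A, B, D, F = 33*4 = 132 chips; eligible A, B, D, F
Layer 59-59: 1 each from A, B, D = 1*3 = 3 chips; eligible A, B, D
Layer 60-94: 35 each from A, D = 35*2 = 70 chips; eligible A, D

Pot 1: 90 chips, eligible: A, B, C, D, E, F
Pot 2: 50 chips, eligible: A, B, D, E, F
Pot 3: 132 chips, eligible: A, B, D, F
Pot 4: 3 chips, eligible: A, B, D
Pot 5: 70 chips, eligible: A, D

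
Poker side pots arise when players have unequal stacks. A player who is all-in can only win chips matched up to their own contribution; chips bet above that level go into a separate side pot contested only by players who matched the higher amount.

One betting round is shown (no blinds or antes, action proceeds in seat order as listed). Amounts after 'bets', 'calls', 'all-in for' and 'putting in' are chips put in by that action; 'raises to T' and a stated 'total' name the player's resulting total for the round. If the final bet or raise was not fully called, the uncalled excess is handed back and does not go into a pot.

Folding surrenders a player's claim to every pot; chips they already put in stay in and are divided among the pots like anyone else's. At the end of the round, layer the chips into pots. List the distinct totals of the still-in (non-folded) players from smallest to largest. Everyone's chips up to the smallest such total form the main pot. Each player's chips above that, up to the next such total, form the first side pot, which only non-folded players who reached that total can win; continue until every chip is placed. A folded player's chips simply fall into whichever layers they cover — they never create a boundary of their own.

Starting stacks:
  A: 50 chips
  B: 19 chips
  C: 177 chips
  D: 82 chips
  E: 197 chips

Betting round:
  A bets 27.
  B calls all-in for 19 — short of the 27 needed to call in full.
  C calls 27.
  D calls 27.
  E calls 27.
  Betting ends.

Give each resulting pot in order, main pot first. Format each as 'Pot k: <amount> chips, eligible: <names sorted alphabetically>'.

Contributions: A=27, B=19, C=27, D=27, E=27
Pot levels (distinct totals of non-folded players): 19, 27
Layer 1-19: 19 each from A, B, C, D, E = 19*5 = 95 chips; eligible A, B, C, D, E
Layer 20-27: 8 each from A, C, D, E = 8*4 = 32 chips; eligible A, C, D, E

Pot 1: 95 chips, eligible: A, B, C, D, E
Pot 2: 32 chips, eligible: A, C, D, E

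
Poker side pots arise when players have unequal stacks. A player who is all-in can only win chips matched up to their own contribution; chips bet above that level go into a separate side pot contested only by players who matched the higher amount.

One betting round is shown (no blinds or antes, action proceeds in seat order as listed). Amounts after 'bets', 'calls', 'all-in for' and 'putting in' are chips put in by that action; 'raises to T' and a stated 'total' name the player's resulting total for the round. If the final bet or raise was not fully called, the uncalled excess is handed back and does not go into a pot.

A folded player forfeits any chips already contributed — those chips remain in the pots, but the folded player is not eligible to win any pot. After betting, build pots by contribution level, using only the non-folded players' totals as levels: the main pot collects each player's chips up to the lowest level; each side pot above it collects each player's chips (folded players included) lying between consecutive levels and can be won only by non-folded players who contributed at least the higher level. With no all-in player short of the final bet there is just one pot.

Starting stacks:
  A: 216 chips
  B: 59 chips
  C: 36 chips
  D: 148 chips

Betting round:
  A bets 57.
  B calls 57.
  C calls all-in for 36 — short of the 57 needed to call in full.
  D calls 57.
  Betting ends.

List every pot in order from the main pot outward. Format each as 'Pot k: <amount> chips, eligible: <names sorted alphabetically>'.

Contributions: A=57, B=57, C=36, D=57
Pot levels (distinct totals of non-folded players): 36, 57
Layer 1-36: 36 each from A, B, C, D = 36*4 = 144 chips; eligible A, B, C, D
Layer 37-57: 21 each from A, B, D = 21*3 = 63 chips; eligible A, B, D

Pot 1: 144 chips, eligible: A, B, C, D
Pot 2: 63 chips, eligible: A, B, D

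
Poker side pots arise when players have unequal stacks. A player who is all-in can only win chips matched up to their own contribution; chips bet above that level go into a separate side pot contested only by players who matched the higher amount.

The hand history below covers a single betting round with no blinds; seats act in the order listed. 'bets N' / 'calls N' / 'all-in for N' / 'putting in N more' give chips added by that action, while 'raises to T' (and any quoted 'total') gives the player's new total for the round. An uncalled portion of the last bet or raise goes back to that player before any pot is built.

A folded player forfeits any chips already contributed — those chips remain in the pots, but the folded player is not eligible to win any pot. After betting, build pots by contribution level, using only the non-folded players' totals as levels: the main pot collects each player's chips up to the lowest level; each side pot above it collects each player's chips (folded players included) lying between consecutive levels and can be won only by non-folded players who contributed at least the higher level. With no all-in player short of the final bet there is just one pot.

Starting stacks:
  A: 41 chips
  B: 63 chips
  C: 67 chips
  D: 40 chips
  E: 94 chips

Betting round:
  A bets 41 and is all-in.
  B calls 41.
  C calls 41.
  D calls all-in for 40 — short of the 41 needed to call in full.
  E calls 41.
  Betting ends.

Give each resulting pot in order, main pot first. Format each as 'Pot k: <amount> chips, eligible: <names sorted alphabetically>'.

Contributions: A=41, B=41, C=41, D=40, E=41
Pot levels (distinct totals of non-folded players): 40, 41
Layer 1-40: 40 each from A, B, C, D, E = 40*5 = 200 chips; eligible A, B, C, D, E
Layer 41-41: 1 each from A, B, C, E = 1*4 = 4 chips; eligible A, B, C, E

Pot 1: 200 chips, eligible: A, B, C, D, E
Pot 2: 4 chips, eligible: A, B, C, E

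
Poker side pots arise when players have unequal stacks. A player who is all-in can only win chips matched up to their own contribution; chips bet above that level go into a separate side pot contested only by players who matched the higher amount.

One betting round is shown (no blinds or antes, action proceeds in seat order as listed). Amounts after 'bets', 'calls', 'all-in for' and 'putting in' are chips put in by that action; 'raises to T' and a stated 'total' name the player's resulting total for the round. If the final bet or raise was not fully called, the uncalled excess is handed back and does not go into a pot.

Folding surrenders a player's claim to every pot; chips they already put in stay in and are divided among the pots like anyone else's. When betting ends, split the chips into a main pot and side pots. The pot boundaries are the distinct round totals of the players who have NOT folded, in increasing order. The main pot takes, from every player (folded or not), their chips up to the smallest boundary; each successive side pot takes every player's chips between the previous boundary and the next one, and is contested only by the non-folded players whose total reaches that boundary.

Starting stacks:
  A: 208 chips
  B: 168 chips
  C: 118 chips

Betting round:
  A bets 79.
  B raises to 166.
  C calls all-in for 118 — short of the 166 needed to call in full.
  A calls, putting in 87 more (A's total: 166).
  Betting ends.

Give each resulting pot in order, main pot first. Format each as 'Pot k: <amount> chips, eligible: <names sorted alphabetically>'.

Pot 1: 354 chips, eligible: A, B, C
Pot 2: 96 chips, eligible: A, B

Derivation:
Contributions: A=166, B=166, C=118
Pot levels (distinct totals of non-folded players): 118, 166
Layer 1-118: 118 each from A, B, C = 118*3 = 354 chips; eligible A, B, C
Layer 119-166: 48 each from A, B = 48*2 = 96 chips; eligible A, B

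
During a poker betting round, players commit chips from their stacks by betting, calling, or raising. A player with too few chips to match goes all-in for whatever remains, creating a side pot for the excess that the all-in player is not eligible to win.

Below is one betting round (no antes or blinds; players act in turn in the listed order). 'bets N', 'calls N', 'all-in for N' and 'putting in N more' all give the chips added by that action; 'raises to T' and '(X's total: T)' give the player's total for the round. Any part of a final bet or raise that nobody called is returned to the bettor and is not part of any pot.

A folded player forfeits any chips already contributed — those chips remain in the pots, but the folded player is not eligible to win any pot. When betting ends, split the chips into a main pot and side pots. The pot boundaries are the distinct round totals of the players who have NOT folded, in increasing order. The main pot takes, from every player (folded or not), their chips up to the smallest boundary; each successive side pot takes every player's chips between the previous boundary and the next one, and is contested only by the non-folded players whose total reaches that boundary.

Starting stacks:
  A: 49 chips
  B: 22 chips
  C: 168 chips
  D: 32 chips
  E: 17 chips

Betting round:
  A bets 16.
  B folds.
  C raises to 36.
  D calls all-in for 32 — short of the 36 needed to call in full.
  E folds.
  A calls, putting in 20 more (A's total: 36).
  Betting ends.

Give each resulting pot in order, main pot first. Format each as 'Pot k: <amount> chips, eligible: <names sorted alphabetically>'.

Pot 1: 96 chips, eligible: A, C, D
Pot 2: 8 chips, eligible: A, C

Derivation:
Contributions: A=36, C=36, D=32
Folded: B, E
Pot levels (distinct totals of non-folded players): 32, 36
Layer 1-32: 32 each from A, C, D = 32*3 = 96 chips; eligible A, C, D
Layer 33-36: 4 each from A, C = 4*2 = 8 chips; eligible A, C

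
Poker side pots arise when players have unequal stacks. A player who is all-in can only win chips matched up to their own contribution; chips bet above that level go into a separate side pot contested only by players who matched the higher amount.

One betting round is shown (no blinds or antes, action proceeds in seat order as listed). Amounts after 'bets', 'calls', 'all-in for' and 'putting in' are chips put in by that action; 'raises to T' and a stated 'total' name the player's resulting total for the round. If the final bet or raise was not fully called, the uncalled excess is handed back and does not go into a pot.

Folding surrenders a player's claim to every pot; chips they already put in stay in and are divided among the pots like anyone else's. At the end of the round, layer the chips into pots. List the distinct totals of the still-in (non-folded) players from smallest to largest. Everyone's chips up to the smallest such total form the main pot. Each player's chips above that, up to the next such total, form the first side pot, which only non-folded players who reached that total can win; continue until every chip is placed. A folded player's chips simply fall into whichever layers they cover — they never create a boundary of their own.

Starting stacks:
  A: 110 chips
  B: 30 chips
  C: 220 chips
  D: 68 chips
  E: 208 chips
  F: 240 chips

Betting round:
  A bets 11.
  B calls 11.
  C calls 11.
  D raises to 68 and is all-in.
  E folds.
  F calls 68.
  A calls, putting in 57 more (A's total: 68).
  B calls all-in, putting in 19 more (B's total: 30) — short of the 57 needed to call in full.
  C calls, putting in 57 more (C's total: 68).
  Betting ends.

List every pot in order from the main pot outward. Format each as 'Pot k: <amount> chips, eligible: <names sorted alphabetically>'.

Pot 1: 150 chips, eligible: A, B, C, D, F
Pot 2: 152 chips, eligible: A, C, D, F

Derivation:
Contributions: A=68, B=30, C=68, D=68, F=68
Folded: E
Pot levels (distinct totals of non-folded players): 30, 68
Layer 1-30: 30 each from A, B, C, D, F = 30*5 = 150 chips; eligible A, B, C, D, F
Layer 31-68: 38 each from A, C, D, F = 38*4 = 152 chips; eligible A, C, D, F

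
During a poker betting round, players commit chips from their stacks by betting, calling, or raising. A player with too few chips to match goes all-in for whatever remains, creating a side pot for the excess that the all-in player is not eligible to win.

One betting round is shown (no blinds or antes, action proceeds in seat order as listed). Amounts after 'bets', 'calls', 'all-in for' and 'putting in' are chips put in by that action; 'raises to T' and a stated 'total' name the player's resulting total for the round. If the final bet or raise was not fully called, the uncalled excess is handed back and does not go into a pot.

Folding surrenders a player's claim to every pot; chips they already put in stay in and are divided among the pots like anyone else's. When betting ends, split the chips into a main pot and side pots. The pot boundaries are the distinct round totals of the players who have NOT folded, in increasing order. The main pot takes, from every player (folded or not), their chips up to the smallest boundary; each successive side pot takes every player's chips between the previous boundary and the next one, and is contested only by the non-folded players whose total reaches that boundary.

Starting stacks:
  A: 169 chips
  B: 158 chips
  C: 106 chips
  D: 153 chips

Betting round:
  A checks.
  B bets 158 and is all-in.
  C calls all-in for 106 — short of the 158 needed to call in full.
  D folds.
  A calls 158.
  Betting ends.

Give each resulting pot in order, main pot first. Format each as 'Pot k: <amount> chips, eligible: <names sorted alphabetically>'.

Contributions: A=158, B=158, C=106
Folded: D
Pot levels (distinct totals of non-folded players): 106, 158
Layer 1-106: 106 each from A, B, C = 106*3 = 318 chips; eligible A, B, C
Layer 107-158: 52 each from A, B = 52*2 = 104 chips; eligible A, B

Pot 1: 318 chips, eligible: A, B, C
Pot 2: 104 chips, eligible: A, B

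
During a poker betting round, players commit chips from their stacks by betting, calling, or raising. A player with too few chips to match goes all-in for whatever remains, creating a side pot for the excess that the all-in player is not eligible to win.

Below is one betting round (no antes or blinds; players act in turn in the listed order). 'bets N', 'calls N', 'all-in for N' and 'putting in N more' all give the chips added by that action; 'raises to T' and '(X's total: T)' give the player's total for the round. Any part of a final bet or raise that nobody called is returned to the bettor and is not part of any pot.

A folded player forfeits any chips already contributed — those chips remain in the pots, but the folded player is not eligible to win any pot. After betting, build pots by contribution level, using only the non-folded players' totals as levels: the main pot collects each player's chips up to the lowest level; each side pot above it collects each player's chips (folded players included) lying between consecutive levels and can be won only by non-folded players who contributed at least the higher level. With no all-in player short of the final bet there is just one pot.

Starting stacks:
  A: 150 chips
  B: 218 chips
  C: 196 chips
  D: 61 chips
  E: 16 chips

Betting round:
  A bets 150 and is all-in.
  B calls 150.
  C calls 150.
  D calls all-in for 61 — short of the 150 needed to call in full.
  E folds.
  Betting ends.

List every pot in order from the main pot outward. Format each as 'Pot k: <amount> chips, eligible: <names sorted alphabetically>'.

Contributions: A=150, B=150, C=150, D=61
Folded: E
Pot levels (distinct totals of non-folded players): 61, 150
Layer 1-61: 61 each from A, B, C, D = 61*4 = 244 chips; eligible A, B, C, D
Layer 62-150: 89 each from A, B, C = 89*3 = 267 chips; eligible A, B, C

Pot 1: 244 chips, eligible: A, B, C, D
Pot 2: 267 chips, eligible: A, B, C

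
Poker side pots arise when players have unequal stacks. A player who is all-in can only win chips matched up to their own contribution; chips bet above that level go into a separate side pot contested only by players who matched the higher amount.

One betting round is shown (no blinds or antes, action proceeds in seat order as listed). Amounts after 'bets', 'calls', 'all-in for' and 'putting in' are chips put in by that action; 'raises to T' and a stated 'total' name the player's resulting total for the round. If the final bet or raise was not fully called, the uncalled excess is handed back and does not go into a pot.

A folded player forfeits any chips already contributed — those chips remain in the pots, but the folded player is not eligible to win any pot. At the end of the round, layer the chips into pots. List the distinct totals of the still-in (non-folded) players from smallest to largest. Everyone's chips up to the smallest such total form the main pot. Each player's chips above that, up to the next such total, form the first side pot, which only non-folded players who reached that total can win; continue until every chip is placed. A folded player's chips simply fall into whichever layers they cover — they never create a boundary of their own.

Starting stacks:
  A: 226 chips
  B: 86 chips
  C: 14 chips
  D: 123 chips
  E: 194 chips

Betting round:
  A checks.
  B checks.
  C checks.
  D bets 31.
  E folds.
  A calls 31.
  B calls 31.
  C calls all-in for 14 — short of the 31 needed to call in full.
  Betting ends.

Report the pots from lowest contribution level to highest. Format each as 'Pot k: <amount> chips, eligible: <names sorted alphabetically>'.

Pot 1: 56 chips, eligible: A, B, C, D
Pot 2: 51 chips, eligible: A, B, D

Derivation:
Contributions: A=31, B=31, C=14, D=31
Folded: E
Pot levels (distinct totals of non-folded players): 14, 31
Layer 1-14: 14 each from A, B, C, D = 14*4 = 56 chips; eligible A, B, C, D
Layer 15-31: 17 each from A, B, D = 17*3 = 51 chips; eligible A, B, D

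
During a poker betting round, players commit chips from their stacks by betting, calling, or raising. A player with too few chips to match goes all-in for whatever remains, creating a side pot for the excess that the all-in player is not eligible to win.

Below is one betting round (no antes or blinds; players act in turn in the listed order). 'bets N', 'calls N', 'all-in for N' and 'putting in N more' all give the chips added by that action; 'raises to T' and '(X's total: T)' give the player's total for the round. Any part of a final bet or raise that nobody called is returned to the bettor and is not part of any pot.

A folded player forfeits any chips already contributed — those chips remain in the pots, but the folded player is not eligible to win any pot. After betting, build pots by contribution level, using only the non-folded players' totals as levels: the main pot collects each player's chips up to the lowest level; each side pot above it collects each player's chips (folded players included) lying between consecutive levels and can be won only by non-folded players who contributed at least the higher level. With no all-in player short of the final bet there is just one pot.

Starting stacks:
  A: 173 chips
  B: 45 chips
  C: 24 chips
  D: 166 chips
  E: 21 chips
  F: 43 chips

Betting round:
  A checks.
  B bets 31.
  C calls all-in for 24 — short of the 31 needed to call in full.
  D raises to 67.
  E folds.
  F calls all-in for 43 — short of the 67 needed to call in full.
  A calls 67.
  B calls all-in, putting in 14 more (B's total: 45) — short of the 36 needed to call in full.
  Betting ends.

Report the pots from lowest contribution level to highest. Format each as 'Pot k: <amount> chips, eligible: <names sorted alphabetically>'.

Pot 1: 120 chips, eligible: A, B, C, D, F
Pot 2: 76 chips, eligible: A, B, D, F
Pot 3: 6 chips, eligible: A, B, D
Pot 4: 44 chips, eligible: A, D

Derivation:
Contributions: A=67, B=45, C=24, D=67, F=43
Folded: E
Pot levels (distinct totals of non-folded players): 24, 43, 45, 67
Layer 1-24: 24 each from A, B, C, D, F = 24*5 = 120 chips; eligible A, B, C, D, F
Layer 25-43: 19 each from A, B, D, F = 19*4 = 76 chips; eligible A, B, D, F
Layer 44-45: 2 each from A, B, D = 2*3 = 6 chips; eligible A, B, D
Layer 46-67: 22 each from A, D = 22*2 = 44 chips; eligible A, D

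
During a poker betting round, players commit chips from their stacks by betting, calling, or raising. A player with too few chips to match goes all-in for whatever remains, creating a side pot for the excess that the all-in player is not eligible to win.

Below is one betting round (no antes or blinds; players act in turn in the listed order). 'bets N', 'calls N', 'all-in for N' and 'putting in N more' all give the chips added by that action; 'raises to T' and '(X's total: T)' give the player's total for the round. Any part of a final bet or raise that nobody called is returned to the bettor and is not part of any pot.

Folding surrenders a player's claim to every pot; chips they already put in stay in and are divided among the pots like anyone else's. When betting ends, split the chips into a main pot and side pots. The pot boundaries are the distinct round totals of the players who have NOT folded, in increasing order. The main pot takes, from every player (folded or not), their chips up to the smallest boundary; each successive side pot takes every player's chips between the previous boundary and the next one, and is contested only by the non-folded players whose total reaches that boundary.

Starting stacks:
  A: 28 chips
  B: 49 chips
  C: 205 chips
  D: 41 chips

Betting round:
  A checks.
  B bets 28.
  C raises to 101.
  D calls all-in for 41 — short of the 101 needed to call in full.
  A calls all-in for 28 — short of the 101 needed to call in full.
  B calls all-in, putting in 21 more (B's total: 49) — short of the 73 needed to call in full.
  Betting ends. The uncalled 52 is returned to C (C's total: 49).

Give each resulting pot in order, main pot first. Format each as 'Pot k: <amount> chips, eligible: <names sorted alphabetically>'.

Contributions (after 52 returned to C): A=28, B=49, C=49, D=41
Pot levels (distinct totals of non-folded players): 28, 41, 49
Layer 1-28: 28 each from A, B, C, D = 28*4 = 112 chips; eligible A, B, C, D
Layer 29-41: 13 each from B, C, D = 13*3 = 39 chips; eligible B, C, D
Layer 42-49: 8 each from B, C = 8*2 = 16 chips; eligible B, C

Pot 1: 112 chips, eligible: A, B, C, D
Pot 2: 39 chips, eligible: B, C, D
Pot 3: 16 chips, eligible: B, C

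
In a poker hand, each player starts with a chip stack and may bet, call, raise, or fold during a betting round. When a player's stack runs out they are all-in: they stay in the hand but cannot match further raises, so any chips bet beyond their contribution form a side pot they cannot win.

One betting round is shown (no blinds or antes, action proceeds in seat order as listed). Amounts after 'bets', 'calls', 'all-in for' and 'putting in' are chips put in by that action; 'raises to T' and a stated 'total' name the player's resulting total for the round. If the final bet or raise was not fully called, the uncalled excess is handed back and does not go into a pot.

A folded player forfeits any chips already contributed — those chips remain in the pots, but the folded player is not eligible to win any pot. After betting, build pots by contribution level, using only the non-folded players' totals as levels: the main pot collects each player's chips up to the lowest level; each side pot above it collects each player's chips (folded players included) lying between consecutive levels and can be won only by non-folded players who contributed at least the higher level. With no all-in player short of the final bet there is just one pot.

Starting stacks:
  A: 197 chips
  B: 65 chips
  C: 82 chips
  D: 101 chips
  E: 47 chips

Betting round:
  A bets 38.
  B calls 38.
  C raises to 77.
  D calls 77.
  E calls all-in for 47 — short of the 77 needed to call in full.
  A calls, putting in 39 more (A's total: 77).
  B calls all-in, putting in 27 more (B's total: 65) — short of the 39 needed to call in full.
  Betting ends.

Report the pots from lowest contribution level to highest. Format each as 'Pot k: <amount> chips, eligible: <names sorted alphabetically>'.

Contributions: A=77, B=65, C=77, D=77, E=47
Pot levels (distinct totals of non-folded players): 47, 65, 77
Layer 1-47: 47 each from A, B, C, D, E = 47*5 = 235 chips; eligible A, B, C, D, E
Layer 48-65: 18 each from A, B, C, D = 18*4 = 72 chips; eligible A, B, C, D
Layer 66-77: 12 each from A, C, D = 12*3 = 36 chips; eligible A, C, D

Pot 1: 235 chips, eligible: A, B, C, D, E
Pot 2: 72 chips, eligible: A, B, C, D
Pot 3: 36 chips, eligible: A, C, D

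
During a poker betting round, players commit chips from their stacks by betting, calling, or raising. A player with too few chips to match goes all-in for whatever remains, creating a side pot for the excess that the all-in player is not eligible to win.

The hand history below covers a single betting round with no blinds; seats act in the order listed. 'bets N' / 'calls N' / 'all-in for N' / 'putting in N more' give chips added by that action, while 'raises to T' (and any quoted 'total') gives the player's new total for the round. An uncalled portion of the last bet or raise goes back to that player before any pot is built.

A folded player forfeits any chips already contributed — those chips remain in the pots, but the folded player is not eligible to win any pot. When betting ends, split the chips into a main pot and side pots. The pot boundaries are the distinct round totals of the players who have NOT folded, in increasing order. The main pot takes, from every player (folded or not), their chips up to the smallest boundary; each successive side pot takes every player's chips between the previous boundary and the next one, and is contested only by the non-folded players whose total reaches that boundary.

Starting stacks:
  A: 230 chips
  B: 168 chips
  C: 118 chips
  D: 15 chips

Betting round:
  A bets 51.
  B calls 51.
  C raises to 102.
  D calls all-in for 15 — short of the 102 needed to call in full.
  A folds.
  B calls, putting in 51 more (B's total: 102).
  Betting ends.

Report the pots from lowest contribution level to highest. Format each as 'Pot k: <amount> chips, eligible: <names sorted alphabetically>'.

Contributions: A=51, B=102, C=102, D=15
Folded: A
Pot levels (distinct totals of non-folded players): 15, 102
Layer 1-15: 15 each from A, B, C, D = 15*4 = 60 chips; eligible B, C, D
Layer 16-102: A 36 + B 87 + C 87 = 210 chips; eligible B, C

Pot 1: 60 chips, eligible: B, C, D
Pot 2: 210 chips, eligible: B, C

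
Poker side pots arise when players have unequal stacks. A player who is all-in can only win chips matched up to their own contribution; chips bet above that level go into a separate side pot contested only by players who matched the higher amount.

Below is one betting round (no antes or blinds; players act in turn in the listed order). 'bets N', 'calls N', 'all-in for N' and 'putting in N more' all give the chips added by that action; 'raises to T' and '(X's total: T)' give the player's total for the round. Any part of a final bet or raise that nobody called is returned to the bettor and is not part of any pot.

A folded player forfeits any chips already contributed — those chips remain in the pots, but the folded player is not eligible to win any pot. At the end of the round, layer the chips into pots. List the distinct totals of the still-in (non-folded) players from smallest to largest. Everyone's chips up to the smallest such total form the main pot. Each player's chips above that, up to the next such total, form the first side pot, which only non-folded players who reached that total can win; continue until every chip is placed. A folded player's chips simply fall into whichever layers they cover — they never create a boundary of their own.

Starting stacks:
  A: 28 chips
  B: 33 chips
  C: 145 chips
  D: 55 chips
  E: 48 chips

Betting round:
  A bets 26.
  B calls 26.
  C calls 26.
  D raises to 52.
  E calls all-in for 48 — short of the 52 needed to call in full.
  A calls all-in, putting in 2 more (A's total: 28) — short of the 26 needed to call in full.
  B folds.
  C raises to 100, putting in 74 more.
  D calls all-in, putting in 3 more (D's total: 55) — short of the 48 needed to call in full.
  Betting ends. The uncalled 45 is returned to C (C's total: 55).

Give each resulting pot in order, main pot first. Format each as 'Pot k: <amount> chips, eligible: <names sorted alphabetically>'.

Pot 1: 138 chips, eligible: A, C, D, E
Pot 2: 60 chips, eligible: C, D, E
Pot 3: 14 chips, eligible: C, D

Derivation:
Contributions (after 45 returned to C): A=28, B=26, C=55, D=55, E=48
Folded: B
Pot levels (distinct totals of non-folded players): 28, 48, 55
Layer 1-28: A 28 + B 26 + C 28 + D 28 + E 28 = 138 chips; eligible A, C, D, E
Layer 29-48: 20 each from C, D, E = 20*3 = 60 chips; eligible C, D, E
Layer 49-55: 7 each from C, D = 7*2 = 14 chips; eligible C, D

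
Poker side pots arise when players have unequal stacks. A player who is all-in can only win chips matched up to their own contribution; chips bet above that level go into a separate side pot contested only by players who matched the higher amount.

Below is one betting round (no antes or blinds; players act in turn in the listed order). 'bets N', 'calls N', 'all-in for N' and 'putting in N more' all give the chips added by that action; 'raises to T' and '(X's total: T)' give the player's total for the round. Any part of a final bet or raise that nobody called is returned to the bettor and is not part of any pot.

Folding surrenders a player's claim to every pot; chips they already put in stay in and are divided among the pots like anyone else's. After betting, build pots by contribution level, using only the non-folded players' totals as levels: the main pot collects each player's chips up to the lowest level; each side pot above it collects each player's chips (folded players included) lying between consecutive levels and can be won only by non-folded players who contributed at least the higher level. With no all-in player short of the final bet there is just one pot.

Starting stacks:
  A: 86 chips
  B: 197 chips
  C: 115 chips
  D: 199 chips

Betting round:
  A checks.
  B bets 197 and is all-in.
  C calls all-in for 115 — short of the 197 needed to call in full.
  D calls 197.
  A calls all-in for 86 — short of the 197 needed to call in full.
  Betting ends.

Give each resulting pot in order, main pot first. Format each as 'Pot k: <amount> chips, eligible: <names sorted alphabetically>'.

Contributions: A=86, B=197, C=115, D=197
Pot levels (distinct totals of non-folded players): 86, 115, 197
Layer 1-86: 86 each from A, B, C, D = 86*4 = 344 chips; eligible A, B, C, D
Layer 87-115: 29 each from B, C, D = 29*3 = 87 chips; eligible B, C, D
Layer 116-197: 82 each from B, D = 82*2 = 164 chips; eligible B, D

Pot 1: 344 chips, eligible: A, B, C, D
Pot 2: 87 chips, eligible: B, C, D
Pot 3: 164 chips, eligible: B, D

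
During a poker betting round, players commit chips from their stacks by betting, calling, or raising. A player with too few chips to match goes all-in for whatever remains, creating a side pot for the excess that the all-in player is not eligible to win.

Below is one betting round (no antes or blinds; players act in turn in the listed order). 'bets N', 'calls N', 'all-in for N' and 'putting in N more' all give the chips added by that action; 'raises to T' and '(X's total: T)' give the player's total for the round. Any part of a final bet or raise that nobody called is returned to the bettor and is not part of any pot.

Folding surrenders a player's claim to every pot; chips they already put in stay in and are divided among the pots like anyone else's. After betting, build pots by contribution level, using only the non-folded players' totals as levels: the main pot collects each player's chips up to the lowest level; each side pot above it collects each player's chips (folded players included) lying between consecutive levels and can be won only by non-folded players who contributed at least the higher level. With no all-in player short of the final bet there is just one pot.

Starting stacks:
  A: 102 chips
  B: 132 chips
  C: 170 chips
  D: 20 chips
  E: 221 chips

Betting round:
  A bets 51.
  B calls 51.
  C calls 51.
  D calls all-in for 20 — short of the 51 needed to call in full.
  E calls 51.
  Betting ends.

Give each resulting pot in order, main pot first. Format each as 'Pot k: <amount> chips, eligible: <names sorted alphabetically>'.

Contributions: A=51, B=51, C=51, D=20, E=51
Pot levels (distinct totals of non-folded players): 20, 51
Layer 1-20: 20 each from A, B, C, D, E = 20*5 = 100 chips; eligible A, B, C, D, E
Layer 21-51: 31 each from A, B, C, E = 31*4 = 124 chips; eligible A, B, C, E

Pot 1: 100 chips, eligible: A, B, C, D, E
Pot 2: 124 chips, eligible: A, B, C, E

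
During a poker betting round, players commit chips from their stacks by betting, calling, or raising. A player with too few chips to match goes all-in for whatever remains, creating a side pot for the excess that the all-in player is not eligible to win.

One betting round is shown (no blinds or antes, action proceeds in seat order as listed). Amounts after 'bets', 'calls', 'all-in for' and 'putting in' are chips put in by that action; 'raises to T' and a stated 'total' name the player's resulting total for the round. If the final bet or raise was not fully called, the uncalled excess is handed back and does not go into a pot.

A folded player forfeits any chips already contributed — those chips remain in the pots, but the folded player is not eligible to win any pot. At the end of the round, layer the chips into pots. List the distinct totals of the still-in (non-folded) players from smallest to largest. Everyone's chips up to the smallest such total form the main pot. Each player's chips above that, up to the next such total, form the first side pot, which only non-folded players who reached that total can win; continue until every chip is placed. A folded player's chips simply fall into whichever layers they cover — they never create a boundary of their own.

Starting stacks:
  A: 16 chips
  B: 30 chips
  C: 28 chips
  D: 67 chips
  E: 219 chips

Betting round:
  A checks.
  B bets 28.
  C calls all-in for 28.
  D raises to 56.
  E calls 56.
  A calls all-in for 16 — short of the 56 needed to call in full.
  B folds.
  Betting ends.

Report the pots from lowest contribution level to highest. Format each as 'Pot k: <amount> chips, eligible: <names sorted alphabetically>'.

Contributions: A=16, B=28, C=28, D=56, E=56
Folded: B
Pot levels (distinct totals of non-folded players): 16, 28, 56
Layer 1-16: 16 each from A, B, C, D, E = 16*5 = 80 chips; eligible A, C, D, E
Layer 17-28: 12 each from B, C, D, E = 12*4 = 48 chips; eligible C, D, E
Layer 29-56: 28 each from D, E = 28*2 = 56 chips; eligible D, E

Pot 1: 80 chips, eligible: A, C, D, E
Pot 2: 48 chips, eligible: C, D, E
Pot 3: 56 chips, eligible: D, E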